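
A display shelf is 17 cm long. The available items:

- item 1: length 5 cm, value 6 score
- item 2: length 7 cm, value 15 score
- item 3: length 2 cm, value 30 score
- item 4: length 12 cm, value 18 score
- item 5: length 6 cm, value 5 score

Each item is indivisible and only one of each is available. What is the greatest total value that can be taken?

This is a 0/1 knapsack; check combinations near the capacity.
- item 1+item 2+item 3: length 5+7+2=14, value 6+15+30=51
- item 2+item 3+item 5: length 7+2+6=15, value 15+30+5=50
- item 3+item 4: length 2+12=14, value 30+18=48
- item 2+item 3: length 7+2=9, value 15+30=45
- item 1+item 3+item 5: length 5+2+6=13, value 6+30+5=41
Best: 51 score.

51 score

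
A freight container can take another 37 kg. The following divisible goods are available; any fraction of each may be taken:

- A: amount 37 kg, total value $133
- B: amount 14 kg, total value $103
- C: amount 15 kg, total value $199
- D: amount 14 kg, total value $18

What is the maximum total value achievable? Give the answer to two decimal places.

330.76

Take in order of value per unit:
- C (199/15 per unit): all 15 → value 199, running total 199.00
- B (103/14 per unit): all 14 → value 103, running total 302.00
- A (133/37 per unit): 8 of 37 → value 8×133/37 = 28.7568, running total 330.76
Total 330.76.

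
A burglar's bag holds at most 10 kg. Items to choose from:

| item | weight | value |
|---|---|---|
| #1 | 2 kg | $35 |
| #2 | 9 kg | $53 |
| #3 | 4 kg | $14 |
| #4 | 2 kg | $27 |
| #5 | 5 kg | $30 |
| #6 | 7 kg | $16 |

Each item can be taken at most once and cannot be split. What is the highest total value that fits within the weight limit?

$92

Check high-value combinations within 10 kg:
- #1+#4+#5: weight 2+2+5=9, value 35+27+30=92
- #1+#3+#4: weight 2+4+2=8, value 35+14+27=76
- #1+#5: weight 2+5=7, value 35+30=65
- #1+#4: weight 2+2=4, value 35+27=62
Best: $92.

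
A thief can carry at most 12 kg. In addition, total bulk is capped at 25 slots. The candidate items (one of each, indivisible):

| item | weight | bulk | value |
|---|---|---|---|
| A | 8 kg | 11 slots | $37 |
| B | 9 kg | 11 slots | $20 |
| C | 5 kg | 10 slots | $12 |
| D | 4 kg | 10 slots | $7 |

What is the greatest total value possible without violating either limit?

$44

Feasible sets respecting both limits:
- A+D: weight 12, bulk 21, value 44
- A: weight 8, bulk 11, value 37
- B: weight 9, bulk 11, value 20
- C+D: weight 9, bulk 20, value 19
Best: $44.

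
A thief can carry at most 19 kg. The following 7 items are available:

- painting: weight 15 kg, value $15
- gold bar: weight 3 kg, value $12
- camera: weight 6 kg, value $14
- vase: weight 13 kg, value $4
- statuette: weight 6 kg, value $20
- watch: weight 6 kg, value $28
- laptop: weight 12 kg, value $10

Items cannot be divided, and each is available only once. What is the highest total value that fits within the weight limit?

Check high-value combinations within 19 kg:
- camera+statuette+watch: weight 6+6+6=18, value 14+20+28=62
- gold bar+statuette+watch: weight 3+6+6=15, value 12+20+28=60
- gold bar+camera+watch: weight 3+6+6=15, value 12+14+28=54
- statuette+watch: weight 6+6=12, value 20+28=48
Best: $62.

$62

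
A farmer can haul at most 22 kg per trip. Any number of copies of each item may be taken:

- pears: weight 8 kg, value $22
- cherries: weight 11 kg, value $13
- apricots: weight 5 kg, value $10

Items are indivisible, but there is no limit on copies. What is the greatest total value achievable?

$54

Best value-per-unit is pears at 22/8; filling with it alone gives 2×22 = 44.
Optimal mix: 2×pears + 1×apricots → weight 21, value 54.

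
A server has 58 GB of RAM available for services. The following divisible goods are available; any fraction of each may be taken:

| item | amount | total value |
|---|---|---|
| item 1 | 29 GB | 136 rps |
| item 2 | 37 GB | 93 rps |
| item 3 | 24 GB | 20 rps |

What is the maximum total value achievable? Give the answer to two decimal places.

Take in order of value per unit:
- item 1 (136/29 per unit): all 29 → value 136, running total 136.00
- item 2 (93/37 per unit): 29 of 37 → value 29×93/37 = 72.8919, running total 208.89
Total 208.89.

208.89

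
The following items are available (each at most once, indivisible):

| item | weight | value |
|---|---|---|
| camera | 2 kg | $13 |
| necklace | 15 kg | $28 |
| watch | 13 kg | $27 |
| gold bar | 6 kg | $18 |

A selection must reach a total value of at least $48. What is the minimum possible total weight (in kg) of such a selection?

Subsets with value ≥ 48, sorted by total weight:
- camera+watch+gold bar: weight 21, value 58
- camera+necklace+gold bar: weight 23, value 59
- necklace+watch: weight 28, value 55
Minimum weight: 21 kg.

21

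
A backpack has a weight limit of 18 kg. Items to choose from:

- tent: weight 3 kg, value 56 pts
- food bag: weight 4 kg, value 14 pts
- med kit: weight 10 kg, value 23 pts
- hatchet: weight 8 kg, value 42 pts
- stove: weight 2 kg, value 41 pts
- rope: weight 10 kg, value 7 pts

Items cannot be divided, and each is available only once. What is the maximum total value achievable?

153 pts

This is a 0/1 knapsack; check combinations near the capacity.
- tent+food bag+hatchet+stove: weight 3+4+8+2=17, value 56+14+42+41=153
- tent+hatchet+stove: weight 3+8+2=13, value 56+42+41=139
- tent+med kit+stove: weight 3+10+2=15, value 56+23+41=120
- tent+food bag+hatchet: weight 3+4+8=15, value 56+14+42=112
Best: 153 pts.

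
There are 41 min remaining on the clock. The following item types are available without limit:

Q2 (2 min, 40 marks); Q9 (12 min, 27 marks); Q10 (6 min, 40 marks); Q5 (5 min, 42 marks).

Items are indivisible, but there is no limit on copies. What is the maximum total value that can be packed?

800 marks

Best value-per-unit is Q2 at 40/2, and filling with it alone uses time 20×2=40. No mix of the others beats 20×40 = 800.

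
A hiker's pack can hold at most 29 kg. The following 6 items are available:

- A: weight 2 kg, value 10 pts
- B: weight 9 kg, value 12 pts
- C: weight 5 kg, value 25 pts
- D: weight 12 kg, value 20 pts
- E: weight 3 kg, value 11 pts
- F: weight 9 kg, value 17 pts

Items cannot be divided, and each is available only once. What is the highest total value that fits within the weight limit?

Check high-value combinations within 29 kg:
- A+B+C+E+F: weight 2+9+5+3+9=28, value 10+12+25+11+17=75
- C+D+E+F: weight 5+12+3+9=29, value 25+20+11+17=73
- A+C+D+F: weight 2+5+12+9=28, value 10+25+20+17=72
- B+C+D+E: weight 9+5+12+3=29, value 12+25+20+11=68
- A+B+C+D: weight 2+9+5+12=28, value 10+12+25+20=67
Best: 75 pts.

75 pts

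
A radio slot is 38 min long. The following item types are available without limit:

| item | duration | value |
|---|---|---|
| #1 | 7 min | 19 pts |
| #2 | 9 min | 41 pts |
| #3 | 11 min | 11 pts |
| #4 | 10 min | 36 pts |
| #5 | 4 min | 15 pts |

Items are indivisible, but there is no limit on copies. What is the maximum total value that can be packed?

Best value-per-unit is #2 at 41/9, and filling with it alone uses duration 4×9=36. No mix of the others beats 4×41 = 164.

164 pts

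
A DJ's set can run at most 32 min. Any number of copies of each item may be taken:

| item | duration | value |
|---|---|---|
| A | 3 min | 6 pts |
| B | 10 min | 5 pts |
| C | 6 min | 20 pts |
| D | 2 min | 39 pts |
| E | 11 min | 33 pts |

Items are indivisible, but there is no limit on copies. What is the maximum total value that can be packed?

Best value-per-unit is D at 39/2, and filling with it alone uses duration 16×2=32. No mix of the others beats 16×39 = 624.

624 pts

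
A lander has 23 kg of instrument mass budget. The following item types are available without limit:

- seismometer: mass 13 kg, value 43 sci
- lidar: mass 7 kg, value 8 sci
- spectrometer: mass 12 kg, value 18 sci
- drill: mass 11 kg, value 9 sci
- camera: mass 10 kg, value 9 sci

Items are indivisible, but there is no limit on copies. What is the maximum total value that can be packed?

52 sci

Best value-per-unit is seismometer at 43/13; filling with it alone gives 1×43 = 43.
Optimal mix: 1×seismometer + 1×camera → mass 23, value 52.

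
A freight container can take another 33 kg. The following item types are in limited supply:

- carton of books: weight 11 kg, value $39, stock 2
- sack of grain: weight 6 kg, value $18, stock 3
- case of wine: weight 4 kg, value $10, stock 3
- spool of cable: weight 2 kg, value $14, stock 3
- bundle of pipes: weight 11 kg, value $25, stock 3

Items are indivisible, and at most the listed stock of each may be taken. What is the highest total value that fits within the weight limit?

Top feasible selections:
- 2×carton of books + 1×case of wine + 3×spool of cable: weight 32, value 130
- 1×carton of books + 2×sack of grain + 1×case of wine + 3×spool of cable: weight 33, value 127
- 2×carton of books + 1×sack of grain + 2×spool of cable: weight 32, value 124
Best: $130.

$130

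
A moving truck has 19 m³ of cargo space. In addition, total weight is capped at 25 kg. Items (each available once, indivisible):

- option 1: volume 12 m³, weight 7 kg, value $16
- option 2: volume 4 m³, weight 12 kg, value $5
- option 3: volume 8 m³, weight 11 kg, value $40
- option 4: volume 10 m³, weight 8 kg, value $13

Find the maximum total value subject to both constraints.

$53

Feasible sets respecting both limits:
- option 3+option 4: volume 18, weight 19, value 53
- option 2+option 3: volume 12, weight 23, value 45
- option 3: volume 8, weight 11, value 40
Best: $53.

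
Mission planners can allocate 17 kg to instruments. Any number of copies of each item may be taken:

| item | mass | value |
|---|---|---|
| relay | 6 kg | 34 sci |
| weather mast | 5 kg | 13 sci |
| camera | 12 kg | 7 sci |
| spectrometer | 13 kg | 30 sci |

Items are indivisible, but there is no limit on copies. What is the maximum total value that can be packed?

81 sci

Best value-per-unit is relay at 34/6; filling with it alone gives 2×34 = 68.
Optimal mix: 2×relay + 1×weather mast → mass 17, value 81.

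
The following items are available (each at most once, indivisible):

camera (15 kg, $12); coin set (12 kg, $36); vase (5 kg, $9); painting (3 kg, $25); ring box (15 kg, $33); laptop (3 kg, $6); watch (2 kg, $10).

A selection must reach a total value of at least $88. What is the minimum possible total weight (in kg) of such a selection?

30

Subsets with value ≥ 88, sorted by total weight:
- coin set+painting+ring box: weight 30, value 94
- coin set+painting+ring box+watch: weight 32, value 104
- coin set+painting+ring box+laptop: weight 33, value 100
- coin set+vase+ring box+watch: weight 34, value 88
Minimum weight: 30 kg.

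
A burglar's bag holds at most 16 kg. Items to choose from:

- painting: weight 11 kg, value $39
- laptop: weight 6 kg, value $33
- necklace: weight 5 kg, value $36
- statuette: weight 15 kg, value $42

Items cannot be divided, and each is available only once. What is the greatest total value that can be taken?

$75

Check high-value combinations within 16 kg:
- painting+necklace: weight 11+5=16, value 39+36=75
- laptop+necklace: weight 6+5=11, value 33+36=69
- statuette: weight 15, value 42
- painting: weight 11, value 39
Best: $75.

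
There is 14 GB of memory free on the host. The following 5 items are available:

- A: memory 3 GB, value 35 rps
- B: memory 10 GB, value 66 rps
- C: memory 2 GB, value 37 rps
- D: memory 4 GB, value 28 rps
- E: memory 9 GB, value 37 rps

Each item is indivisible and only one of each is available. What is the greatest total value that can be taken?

This is a 0/1 knapsack; check combinations near the capacity.
- A+C+E: memory 3+2+9=14, value 35+37+37=109
- B+C: memory 10+2=12, value 66+37=103
- A+B: memory 3+10=13, value 35+66=101
- A+C+D: memory 3+2+4=9, value 35+37+28=100
- B+D: memory 10+4=14, value 66+28=94
Best: 109 rps.

109 rps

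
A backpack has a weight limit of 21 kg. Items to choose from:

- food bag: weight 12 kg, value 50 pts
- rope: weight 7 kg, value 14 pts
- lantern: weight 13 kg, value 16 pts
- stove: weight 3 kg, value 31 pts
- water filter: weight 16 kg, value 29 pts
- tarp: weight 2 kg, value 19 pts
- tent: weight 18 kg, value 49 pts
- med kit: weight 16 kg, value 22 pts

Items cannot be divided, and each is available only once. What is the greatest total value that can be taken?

Check high-value combinations within 21 kg:
- food bag+stove+tarp: weight 12+3+2=17, value 50+31+19=100
- food bag+rope+tarp: weight 12+7+2=21, value 50+14+19=83
- food bag+stove: weight 12+3=15, value 50+31=81
- stove+tent: weight 3+18=21, value 31+49=80
- stove+water filter+tarp: weight 3+16+2=21, value 31+29+19=79
Best: 100 pts.

100 pts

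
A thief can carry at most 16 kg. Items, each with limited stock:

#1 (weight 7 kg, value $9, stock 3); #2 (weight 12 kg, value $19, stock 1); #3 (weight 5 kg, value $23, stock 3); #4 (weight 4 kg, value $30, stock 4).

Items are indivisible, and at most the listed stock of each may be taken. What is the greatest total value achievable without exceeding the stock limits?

$120

Best selections within weight 16 and stock limits:
- 4×#4: weight 16, value 120
- 3×#4: weight 12, value 90
- 1×#3 + 2×#4: weight 13, value 83
- 2×#3 + 1×#4: weight 14, value 76
Best: $120.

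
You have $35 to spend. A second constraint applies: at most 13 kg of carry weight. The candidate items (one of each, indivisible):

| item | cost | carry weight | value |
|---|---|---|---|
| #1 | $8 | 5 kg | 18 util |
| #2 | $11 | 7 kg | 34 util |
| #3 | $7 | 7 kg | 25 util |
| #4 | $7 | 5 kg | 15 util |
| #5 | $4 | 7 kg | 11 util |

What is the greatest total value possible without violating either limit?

52 util

Feasible sets respecting both limits:
- #1+#2: cost 19, carry weight 12, value 52
- #2+#4: cost 18, carry weight 12, value 49
- #1+#3: cost 15, carry weight 12, value 43
- #3+#4: cost 14, carry weight 12, value 40
Best: 52 util.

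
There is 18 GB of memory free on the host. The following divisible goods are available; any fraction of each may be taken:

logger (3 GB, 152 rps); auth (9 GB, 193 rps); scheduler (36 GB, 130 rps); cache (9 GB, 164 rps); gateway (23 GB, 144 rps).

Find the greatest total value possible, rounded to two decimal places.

Take in order of value per unit:
- logger (152/3 per unit): all 3 → value 152, running total 152.00
- auth (193/9 per unit): all 9 → value 193, running total 345.00
- cache (164/9 per unit): 6 of 9 → value 6×164/9 = 109.3333, running total 454.33
Total 454.33.

454.33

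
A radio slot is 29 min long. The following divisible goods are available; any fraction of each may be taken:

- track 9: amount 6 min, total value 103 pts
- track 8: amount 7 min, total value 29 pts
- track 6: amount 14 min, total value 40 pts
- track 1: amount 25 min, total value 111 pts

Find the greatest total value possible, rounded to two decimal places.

Take in order of value per unit:
- track 9 (103/6 per unit): all 6 → value 103, running total 103.00
- track 1 (111/25 per unit): 23 of 25 → value 23×111/25 = 102.1200, running total 205.12
Total 205.12.

205.12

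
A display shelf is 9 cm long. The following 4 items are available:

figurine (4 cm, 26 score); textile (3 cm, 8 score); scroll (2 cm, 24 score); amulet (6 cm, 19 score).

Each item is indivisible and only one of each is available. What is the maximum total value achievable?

58 score

Check high-value combinations within 9 cm:
- figurine+textile+scroll: length 4+3+2=9, value 26+8+24=58
- figurine+scroll: length 4+2=6, value 26+24=50
- scroll+amulet: length 2+6=8, value 24+19=43
- figurine+textile: length 4+3=7, value 26+8=34
- textile+scroll: length 3+2=5, value 8+24=32
Best: 58 score.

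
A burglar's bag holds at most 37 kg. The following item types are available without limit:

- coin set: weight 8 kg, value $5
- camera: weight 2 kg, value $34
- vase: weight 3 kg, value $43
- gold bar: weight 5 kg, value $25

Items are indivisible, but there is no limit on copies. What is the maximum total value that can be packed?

$621

Best value-per-unit is camera at 34/2; filling with it alone gives 18×34 = 612.
Optimal mix: 17×camera + 1×vase → weight 37, value 621.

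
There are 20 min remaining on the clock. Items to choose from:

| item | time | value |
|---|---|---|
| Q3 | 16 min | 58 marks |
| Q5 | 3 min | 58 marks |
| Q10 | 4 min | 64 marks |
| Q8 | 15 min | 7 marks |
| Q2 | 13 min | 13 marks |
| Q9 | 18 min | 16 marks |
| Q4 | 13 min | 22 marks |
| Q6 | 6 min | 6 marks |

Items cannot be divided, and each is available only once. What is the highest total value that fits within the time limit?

Check high-value combinations within 20 min:
- Q5+Q10+Q4: time 3+4+13=20, value 58+64+22=144
- Q5+Q10+Q2: time 3+4+13=20, value 58+64+13=135
- Q5+Q10+Q6: time 3+4+6=13, value 58+64+6=128
- Q5+Q10: time 3+4=7, value 58+64=122
Best: 144 marks.

144 marks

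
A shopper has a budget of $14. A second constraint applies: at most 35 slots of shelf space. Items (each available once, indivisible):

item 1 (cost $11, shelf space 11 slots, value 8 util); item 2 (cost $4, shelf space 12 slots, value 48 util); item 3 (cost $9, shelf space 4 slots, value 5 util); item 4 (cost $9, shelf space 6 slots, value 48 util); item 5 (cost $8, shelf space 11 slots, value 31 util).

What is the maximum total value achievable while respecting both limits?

Feasible sets respecting both limits:
- item 2+item 4: cost 13, shelf space 18, value 96
- item 2+item 5: cost 12, shelf space 23, value 79
- item 2+item 3: cost 13, shelf space 16, value 53
- item 2: cost 4, shelf space 12, value 48
Best: 96 util.

96 util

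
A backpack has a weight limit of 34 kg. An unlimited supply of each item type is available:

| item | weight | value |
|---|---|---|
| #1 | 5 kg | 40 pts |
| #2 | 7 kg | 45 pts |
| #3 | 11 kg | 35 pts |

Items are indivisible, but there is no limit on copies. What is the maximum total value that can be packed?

Best value-per-unit is #1 at 40/5; filling with it alone gives 6×40 = 240.
Optimal mix: 4×#1 + 2×#2 → weight 34, value 250.

250 pts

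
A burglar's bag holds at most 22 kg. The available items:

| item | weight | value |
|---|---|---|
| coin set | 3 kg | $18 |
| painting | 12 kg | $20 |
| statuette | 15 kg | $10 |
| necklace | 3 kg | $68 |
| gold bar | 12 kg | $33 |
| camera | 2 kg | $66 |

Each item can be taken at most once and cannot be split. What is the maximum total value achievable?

Check high-value combinations within 22 kg:
- coin set+necklace+gold bar+camera: weight 3+3+12+2=20, value 18+68+33+66=185
- coin set+painting+necklace+camera: weight 3+12+3+2=20, value 18+20+68+66=172
- necklace+gold bar+camera: weight 3+12+2=17, value 68+33+66=167
- painting+necklace+camera: weight 12+3+2=17, value 20+68+66=154
Best: $185.

$185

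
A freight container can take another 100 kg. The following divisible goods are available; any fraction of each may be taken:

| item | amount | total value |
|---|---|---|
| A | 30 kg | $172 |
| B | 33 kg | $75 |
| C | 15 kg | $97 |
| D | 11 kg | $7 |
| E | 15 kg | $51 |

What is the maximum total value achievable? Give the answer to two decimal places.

399.45

Take in order of value per unit:
- C (97/15 per unit): all 15 → value 97, running total 97.00
- A (172/30 per unit): all 30 → value 172, running total 269.00
- E (51/15 per unit): all 15 → value 51, running total 320.00
- B (75/33 per unit): all 33 → value 75, running total 395.00
- D (7/11 per unit): 7 of 11 → value 7×7/11 = 4.4545, running total 399.45
Total 399.45.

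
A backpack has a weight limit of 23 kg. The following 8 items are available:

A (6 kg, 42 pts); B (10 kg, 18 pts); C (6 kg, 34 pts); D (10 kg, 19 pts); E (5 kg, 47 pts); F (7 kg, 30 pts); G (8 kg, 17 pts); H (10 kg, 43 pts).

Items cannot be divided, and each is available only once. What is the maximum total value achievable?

132 pts

Check high-value combinations within 23 kg:
- A+E+H: weight 6+5+10=21, value 42+47+43=132
- C+E+H: weight 6+5+10=21, value 34+47+43=124
- A+C+E: weight 6+6+5=17, value 42+34+47=123
- E+F+H: weight 5+7+10=22, value 47+30+43=120
- A+E+F: weight 6+5+7=18, value 42+47+30=119
Best: 132 pts.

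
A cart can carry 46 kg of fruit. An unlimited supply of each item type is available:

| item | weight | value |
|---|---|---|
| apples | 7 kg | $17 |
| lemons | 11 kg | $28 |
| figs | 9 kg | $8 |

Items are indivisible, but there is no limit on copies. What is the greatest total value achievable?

Best value-per-unit is lemons at 28/11; filling with it alone gives 4×28 = 112.
Optimal mix: 5×apples + 1×lemons → weight 46, value 113.

$113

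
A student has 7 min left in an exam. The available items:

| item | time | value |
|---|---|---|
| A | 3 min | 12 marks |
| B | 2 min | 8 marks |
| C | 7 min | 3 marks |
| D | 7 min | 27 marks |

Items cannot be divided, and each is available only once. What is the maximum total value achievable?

27 marks

This is a 0/1 knapsack; check combinations near the capacity.
- D: time 7, value 27
- A+B: time 3+2=5, value 12+8=20
- A: time 3, value 12
- B: time 2, value 8
Best: 27 marks.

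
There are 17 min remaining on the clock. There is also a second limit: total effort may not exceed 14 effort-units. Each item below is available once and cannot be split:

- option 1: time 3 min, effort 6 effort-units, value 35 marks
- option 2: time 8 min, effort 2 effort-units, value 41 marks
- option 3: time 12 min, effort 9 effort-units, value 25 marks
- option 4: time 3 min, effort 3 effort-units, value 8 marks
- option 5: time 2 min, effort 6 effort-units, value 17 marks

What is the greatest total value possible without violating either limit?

Feasible sets respecting both limits:
- option 1+option 2+option 5: time 13, effort 14, value 93
- option 1+option 2+option 4: time 14, effort 11, value 84
- option 1+option 2: time 11, effort 8, value 76
- option 2+option 4+option 5: time 13, effort 11, value 66
Best: 93 marks.

93 marks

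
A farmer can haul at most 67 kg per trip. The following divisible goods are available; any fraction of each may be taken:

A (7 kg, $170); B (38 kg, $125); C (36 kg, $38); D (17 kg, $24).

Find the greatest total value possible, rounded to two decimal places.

Take in order of value per unit:
- A (170/7 per unit): all 7 → value 170, running total 170.00
- B (125/38 per unit): all 38 → value 125, running total 295.00
- D (24/17 per unit): all 17 → value 24, running total 319.00
- C (38/36 per unit): 5 of 36 → value 5×38/36 = 5.2778, running total 324.28
Total 324.28.

324.28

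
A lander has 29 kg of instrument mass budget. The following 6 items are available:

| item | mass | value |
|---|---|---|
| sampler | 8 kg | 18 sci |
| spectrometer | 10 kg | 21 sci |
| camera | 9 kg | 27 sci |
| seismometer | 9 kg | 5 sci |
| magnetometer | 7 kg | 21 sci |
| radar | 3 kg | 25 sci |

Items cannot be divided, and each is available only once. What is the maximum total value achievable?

Check high-value combinations within 29 kg:
- spectrometer+camera+magnetometer+radar: mass 10+9+7+3=29, value 21+27+21+25=94
- sampler+camera+magnetometer+radar: mass 8+9+7+3=27, value 18+27+21+25=91
- sampler+spectrometer+magnetometer+radar: mass 8+10+7+3=28, value 18+21+21+25=85
Best: 94 sci.

94 sci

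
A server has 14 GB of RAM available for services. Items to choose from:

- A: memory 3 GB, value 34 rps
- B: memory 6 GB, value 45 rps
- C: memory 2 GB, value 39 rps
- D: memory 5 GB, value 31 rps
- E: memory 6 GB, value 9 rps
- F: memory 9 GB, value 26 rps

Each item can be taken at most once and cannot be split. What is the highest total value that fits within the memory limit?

118 rps

Check high-value combinations within 14 GB:
- A+B+C: memory 3+6+2=11, value 34+45+39=118
- B+C+D: memory 6+2+5=13, value 45+39+31=115
- A+B+D: memory 3+6+5=14, value 34+45+31=110
Best: 118 rps.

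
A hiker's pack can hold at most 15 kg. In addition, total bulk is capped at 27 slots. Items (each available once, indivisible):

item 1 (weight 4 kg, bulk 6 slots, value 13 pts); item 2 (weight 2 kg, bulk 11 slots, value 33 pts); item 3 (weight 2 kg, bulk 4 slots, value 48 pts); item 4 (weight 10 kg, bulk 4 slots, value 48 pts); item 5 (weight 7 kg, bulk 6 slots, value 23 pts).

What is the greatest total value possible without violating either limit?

Feasible sets respecting both limits:
- item 2+item 3+item 4: weight 14, bulk 19, value 129
- item 1+item 2+item 3+item 5: weight 15, bulk 27, value 117
- item 2+item 3+item 5: weight 11, bulk 21, value 104
Best: 129 pts.

129 pts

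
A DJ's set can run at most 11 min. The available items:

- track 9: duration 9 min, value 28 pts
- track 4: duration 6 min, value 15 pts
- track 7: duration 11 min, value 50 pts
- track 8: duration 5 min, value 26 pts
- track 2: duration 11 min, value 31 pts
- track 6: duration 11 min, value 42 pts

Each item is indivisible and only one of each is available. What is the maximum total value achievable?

50 pts

Check high-value combinations within 11 min:
- track 7: duration 11, value 50
- track 6: duration 11, value 42
- track 4+track 8: duration 6+5=11, value 15+26=41
Best: 50 pts.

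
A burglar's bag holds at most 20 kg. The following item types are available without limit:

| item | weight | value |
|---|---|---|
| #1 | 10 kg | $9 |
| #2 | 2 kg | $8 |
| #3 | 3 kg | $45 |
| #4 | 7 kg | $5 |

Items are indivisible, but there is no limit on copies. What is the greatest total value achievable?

$278

Best value-per-unit is #3 at 45/3; filling with it alone gives 6×45 = 270.
Optimal mix: 1×#2 + 6×#3 → weight 20, value 278.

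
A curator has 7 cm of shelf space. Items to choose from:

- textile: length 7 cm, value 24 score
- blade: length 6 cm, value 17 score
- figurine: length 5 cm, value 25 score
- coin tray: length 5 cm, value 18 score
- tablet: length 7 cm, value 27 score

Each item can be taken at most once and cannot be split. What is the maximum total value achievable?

Check high-value combinations within 7 cm:
- tablet: length 7, value 27
- figurine: length 5, value 25
- textile: length 7, value 24
- coin tray: length 5, value 18
Best: 27 score.

27 score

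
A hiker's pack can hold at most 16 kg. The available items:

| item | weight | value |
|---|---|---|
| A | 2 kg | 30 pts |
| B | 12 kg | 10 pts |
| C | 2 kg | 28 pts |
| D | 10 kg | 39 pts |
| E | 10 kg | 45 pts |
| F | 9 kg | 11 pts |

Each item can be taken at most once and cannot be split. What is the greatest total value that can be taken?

This is a 0/1 knapsack; check combinations near the capacity.
- A+C+E: weight 2+2+10=14, value 30+28+45=103
- A+C+D: weight 2+2+10=14, value 30+28+39=97
- A+E: weight 2+10=12, value 30+45=75
- C+E: weight 2+10=12, value 28+45=73
- A+D: weight 2+10=12, value 30+39=69
Best: 103 pts.

103 pts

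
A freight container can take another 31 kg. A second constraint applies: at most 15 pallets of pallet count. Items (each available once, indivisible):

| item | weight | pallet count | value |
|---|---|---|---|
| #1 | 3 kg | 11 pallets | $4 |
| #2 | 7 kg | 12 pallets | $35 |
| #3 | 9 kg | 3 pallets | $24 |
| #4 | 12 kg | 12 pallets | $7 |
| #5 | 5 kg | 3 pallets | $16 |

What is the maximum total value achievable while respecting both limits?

$59

Feasible sets respecting both limits:
- #2+#3: weight 16, pallet count 15, value 59
- #2+#5: weight 12, pallet count 15, value 51
- #3+#5: weight 14, pallet count 6, value 40
- #2: weight 7, pallet count 12, value 35
Best: $59.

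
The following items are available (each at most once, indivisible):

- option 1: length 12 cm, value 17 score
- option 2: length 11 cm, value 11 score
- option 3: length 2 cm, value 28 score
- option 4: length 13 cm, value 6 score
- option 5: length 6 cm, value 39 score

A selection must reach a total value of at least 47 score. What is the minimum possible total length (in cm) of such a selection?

Subsets with value ≥ 47, sorted by total length:
- option 3+option 5: length 8, value 67
- option 2+option 5: length 17, value 50
Minimum length: 8 cm.

8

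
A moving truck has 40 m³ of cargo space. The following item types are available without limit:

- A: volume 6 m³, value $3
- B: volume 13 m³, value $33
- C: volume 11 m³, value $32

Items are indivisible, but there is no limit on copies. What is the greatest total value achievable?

$99

Best value-per-unit is C at 32/11; filling with it alone gives 3×32 = 96.
Optimal mix: 1×A + 3×C → volume 39, value 99.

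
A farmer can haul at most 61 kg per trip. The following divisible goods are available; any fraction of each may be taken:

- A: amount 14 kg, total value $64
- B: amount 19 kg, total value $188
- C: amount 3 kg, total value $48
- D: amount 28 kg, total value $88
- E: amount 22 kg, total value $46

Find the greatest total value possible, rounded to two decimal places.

378.57

Take in order of value per unit:
- C (48/3 per unit): all 3 → value 48, running total 48.00
- B (188/19 per unit): all 19 → value 188, running total 236.00
- A (64/14 per unit): all 14 → value 64, running total 300.00
- D (88/28 per unit): 25 of 28 → value 25×88/28 = 78.5714, running total 378.57
Total 378.57.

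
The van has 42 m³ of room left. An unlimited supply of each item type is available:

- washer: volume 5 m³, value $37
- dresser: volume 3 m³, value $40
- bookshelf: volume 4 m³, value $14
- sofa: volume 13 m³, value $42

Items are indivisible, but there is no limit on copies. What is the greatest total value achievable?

Best value-per-unit is dresser at 40/3, and filling with it alone uses volume 14×3=42. No mix of the others beats 14×40 = 560.

$560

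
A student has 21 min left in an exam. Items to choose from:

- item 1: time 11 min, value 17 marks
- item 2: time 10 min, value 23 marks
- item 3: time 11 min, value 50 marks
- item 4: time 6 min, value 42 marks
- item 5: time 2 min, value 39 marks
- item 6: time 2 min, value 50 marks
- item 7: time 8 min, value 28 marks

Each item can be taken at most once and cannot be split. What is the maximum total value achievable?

181 marks

Check high-value combinations within 21 min:
- item 3+item 4+item 5+item 6: time 11+6+2+2=21, value 50+42+39+50=181
- item 4+item 5+item 6+item 7: time 6+2+2+8=18, value 42+39+50+28=159
- item 2+item 4+item 5+item 6: time 10+6+2+2=20, value 23+42+39+50=154
- item 1+item 4+item 5+item 6: time 11+6+2+2=21, value 17+42+39+50=148
Best: 181 marks.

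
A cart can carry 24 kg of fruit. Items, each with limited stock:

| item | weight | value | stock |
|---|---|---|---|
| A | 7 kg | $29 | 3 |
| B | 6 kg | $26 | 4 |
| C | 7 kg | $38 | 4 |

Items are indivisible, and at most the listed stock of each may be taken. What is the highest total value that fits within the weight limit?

Best selections within weight 24 and stock limits:
- 3×C: weight 21, value 114
- 1×A + 2×C: weight 21, value 105
- 4×B: weight 24, value 104
- 1×B + 2×C: weight 20, value 102
Best: $114.

$114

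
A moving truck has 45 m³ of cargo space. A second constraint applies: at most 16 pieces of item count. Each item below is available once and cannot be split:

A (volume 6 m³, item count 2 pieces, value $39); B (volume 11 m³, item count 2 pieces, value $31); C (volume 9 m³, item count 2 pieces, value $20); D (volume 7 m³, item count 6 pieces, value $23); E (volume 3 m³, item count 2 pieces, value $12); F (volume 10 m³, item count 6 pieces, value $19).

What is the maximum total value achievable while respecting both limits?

Feasible sets respecting both limits:
- A+B+C+D+E: volume 36, item count 14, value 125
- A+B+C+E+F: volume 39, item count 14, value 121
- A+B+C+D: volume 33, item count 12, value 113
Best: $125.

$125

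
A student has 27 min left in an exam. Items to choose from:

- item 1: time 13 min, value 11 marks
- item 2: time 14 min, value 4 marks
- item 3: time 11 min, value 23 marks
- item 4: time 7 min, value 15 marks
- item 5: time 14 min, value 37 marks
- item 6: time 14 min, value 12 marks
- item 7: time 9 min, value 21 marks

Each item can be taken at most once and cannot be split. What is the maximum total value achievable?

This is a 0/1 knapsack; check combinations near the capacity.
- item 3+item 5: time 11+14=25, value 23+37=60
- item 3+item 4+item 7: time 11+7+9=27, value 23+15+21=59
- item 5+item 7: time 14+9=23, value 37+21=58
- item 4+item 5: time 7+14=21, value 15+37=52
- item 1+item 5: time 13+14=27, value 11+37=48
Best: 60 marks.

60 marks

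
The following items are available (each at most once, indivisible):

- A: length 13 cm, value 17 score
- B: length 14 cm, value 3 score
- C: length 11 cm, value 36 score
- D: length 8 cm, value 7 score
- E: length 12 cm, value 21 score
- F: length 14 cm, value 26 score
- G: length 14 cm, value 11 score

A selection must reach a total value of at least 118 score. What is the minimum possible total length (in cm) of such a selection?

Subsets with value ≥ 118, sorted by total length:
- A+C+D+E+F+G: length 72, value 118
- A+B+C+D+E+F+G: length 86, value 121
Minimum length: 72 cm.

72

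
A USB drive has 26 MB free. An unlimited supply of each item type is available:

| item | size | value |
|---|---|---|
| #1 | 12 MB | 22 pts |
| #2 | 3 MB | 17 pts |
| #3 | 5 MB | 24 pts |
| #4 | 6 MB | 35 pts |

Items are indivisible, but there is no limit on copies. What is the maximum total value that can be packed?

Best value-per-unit is #4 at 35/6; filling with it alone gives 4×35 = 140.
Optimal mix: 1×#2 + 1×#3 + 3×#4 → size 26, value 146.

146 pts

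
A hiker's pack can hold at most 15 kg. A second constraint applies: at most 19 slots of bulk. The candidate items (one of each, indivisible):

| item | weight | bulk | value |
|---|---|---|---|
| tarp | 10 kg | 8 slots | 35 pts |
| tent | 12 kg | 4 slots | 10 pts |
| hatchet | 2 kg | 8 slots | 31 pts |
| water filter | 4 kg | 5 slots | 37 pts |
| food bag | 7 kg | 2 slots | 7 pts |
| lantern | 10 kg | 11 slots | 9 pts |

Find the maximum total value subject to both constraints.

Feasible sets respecting both limits:
- hatchet+water filter+food bag: weight 13, bulk 15, value 75
- tarp+water filter: weight 14, bulk 13, value 72
- hatchet+water filter: weight 6, bulk 13, value 68
- tarp+hatchet: weight 12, bulk 16, value 66
Best: 75 pts.

75 pts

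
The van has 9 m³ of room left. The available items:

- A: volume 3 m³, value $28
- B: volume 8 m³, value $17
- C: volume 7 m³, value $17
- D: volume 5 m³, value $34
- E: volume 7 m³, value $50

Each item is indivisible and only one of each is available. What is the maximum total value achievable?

Check high-value combinations within 9 m³:
- A+D: volume 3+5=8, value 28+34=62
- E: volume 7, value 50
- D: volume 5, value 34
- A: volume 3, value 28
- C: volume 7, value 17
Best: $62.

$62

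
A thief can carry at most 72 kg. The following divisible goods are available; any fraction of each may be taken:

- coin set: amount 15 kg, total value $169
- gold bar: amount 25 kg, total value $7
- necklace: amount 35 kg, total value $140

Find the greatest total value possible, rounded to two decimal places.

315.16

Take in order of value per unit:
- coin set (169/15 per unit): all 15 → value 169, running total 169.00
- necklace (140/35 per unit): all 35 → value 140, running total 309.00
- gold bar (7/25 per unit): 22 of 25 → value 22×7/25 = 6.1600, running total 315.16
Total 315.16.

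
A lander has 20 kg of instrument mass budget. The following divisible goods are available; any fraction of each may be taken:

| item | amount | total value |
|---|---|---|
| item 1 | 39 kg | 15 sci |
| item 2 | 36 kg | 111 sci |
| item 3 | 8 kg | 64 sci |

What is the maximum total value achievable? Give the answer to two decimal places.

101.00

Take in order of value per unit:
- item 3 (64/8 per unit): all 8 → value 64, running total 64.00
- item 2 (111/36 per unit): 12 of 36 → value 12×111/36 = 37.0000, running total 101.00
Total 101.00.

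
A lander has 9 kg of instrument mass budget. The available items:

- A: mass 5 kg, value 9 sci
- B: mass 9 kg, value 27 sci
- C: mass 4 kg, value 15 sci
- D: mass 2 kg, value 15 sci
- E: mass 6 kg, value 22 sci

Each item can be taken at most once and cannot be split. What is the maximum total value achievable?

37 sci

Check high-value combinations within 9 kg:
- D+E: mass 2+6=8, value 15+22=37
- C+D: mass 4+2=6, value 15+15=30
- B: mass 9, value 27
- A+D: mass 5+2=7, value 9+15=24
- A+C: mass 5+4=9, value 9+15=24
Best: 37 sci.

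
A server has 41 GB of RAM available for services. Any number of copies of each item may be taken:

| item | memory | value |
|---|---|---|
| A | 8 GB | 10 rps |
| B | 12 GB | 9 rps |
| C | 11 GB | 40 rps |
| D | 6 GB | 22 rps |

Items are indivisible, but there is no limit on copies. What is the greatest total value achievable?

Best value-per-unit is D at 22/6; filling with it alone gives 6×22 = 132.
Optimal mix: 1×C + 5×D → memory 41, value 150.

150 rps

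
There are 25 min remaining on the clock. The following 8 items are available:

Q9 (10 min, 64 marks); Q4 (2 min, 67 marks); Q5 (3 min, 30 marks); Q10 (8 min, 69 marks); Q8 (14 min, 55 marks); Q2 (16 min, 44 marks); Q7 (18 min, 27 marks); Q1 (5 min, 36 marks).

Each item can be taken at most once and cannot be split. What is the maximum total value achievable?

236 marks

Check high-value combinations within 25 min:
- Q9+Q4+Q10+Q1: time 10+2+8+5=25, value 64+67+69+36=236
- Q9+Q4+Q5+Q10: time 10+2+3+8=23, value 64+67+30+69=230
- Q4+Q5+Q10+Q1: time 2+3+8+5=18, value 67+30+69+36=202
Best: 236 marks.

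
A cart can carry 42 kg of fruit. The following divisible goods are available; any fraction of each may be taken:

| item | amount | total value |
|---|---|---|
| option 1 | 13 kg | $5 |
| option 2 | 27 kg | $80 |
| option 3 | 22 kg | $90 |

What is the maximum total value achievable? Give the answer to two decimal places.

Take in order of value per unit:
- option 3 (90/22 per unit): all 22 → value 90, running total 90.00
- option 2 (80/27 per unit): 20 of 27 → value 20×80/27 = 59.2593, running total 149.26
Total 149.26.

149.26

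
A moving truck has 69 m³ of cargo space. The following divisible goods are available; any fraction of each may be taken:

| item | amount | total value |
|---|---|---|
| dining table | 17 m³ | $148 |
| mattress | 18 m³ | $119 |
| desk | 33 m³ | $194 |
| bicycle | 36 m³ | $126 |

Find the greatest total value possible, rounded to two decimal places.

464.50

Take in order of value per unit:
- dining table (148/17 per unit): all 17 → value 148, running total 148.00
- mattress (119/18 per unit): all 18 → value 119, running total 267.00
- desk (194/33 per unit): all 33 → value 194, running total 461.00
- bicycle (126/36 per unit): 1 of 36 → value 1×126/36 = 3.5000, running total 464.50
Total 464.50.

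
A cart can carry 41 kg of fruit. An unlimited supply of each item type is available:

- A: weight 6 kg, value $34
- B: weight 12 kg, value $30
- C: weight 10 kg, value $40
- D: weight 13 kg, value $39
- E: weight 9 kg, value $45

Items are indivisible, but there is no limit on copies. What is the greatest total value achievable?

Best value-per-unit is A at 34/6; filling with it alone gives 6×34 = 204.
Optimal mix: 5×A + 1×E → weight 39, value 215.

$215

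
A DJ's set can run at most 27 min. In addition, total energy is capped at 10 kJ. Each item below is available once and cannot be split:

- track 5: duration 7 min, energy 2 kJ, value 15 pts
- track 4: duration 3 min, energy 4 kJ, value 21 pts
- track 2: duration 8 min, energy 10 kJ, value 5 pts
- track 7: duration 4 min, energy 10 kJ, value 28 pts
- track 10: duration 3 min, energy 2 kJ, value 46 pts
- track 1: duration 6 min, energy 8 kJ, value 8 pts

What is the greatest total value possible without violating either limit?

82 pts

Feasible sets respecting both limits:
- track 5+track 4+track 10: duration 13, energy 8, value 82
- track 4+track 10: duration 6, energy 6, value 67
- track 5+track 10: duration 10, energy 4, value 61
Best: 82 pts.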